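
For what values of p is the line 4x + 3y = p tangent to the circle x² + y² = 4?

Tangency holds when the distance from the centre (0, 0) to the line equals the radius 2:
|4·0 + 3·0 − p| / √25 = 2
|p| = 2·5, so p = 10 or p = −10.

p = −10 or p = 10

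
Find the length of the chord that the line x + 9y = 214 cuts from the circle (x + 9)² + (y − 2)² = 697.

3√82

Express y = (214 − x)/9 and substitute into the circle:
82x² + 1066x − 11480 = 0  ⟹  x² + 13x − 140 = 0
x = 7 or x = −20, giving (7, 23) and (−20, 26).
Chord length = distance between (7, 23) and (−20, 26) = √738 = 3√82.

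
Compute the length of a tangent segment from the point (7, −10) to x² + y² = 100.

Centre (0, 0), r² = 100. |PO|² = (7)² + (−10)² = 149.
By the tangent–radius right angle, tangent length = √(|PO|² − r²) = √49 = 7.

7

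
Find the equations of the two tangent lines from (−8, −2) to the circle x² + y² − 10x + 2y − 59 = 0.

6x + 7y = −62 and 7x − 6y = −44

Write the tangent as mx − y + (−2 − m·(−8)) = 0 and set its distance from the centre to √85:
(13m − (1))² = 85(m² + 1)
42m² − 13m − 42 = 0, so m = −6/7 or m = 7/6.
Through (−8, −2) these give 6x + 7y = −62 and 7x − 6y = −44.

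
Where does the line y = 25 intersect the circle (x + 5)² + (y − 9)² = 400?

Substitute y = 25:
x² + 10x − 119 = 0
x = 7 or x = −17, giving (7, 25) and (−17, 25).

(−17, 25) and (7, 25)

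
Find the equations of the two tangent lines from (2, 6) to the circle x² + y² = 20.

x − 2y = −10 and 2x + y = 10

A line y − (6) = m(x − (2)) is tangent when its distance from (0, 0) is 2√5:
(−2m − (−6))² = 20(m² + 1)
2m² + 3m − 2 = 0, so m = 1/2 or m = −2.
Through (2, 6) these give x − 2y = −10 and 2x + y = 10.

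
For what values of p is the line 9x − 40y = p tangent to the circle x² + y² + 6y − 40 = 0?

Tangency holds when the distance from the centre (0, −3) to the line equals the radius 7:
|9·0 − 40·(−3) − p| / √1681 = 7
|p − (120)| = 7·41, so p = 407 or p = −167.

p = −167 or p = 407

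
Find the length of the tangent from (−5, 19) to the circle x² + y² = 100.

√286

Centre (0, 0), r² = 100. |PO|² = (−5)² + (19)² = 386.
The tangent meets the radius at right angles, so tangent² = |PO|² − r² = 386 − 100 = 286.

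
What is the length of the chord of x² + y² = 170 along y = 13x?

Substitute y = 13x:
170x² − 170 = 0  ⟹  x² − 1 = 0
x = 1 or x = −1, giving (1, 13) and (−1, −13).
Chord length = distance between (1, 13) and (−1, −13) = √680 = 2√170.

2√170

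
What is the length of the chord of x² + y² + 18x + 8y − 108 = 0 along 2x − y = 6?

Substitute y = 2x − 6:
5x² + 10x − 120 = 0  ⟹  x² + 2x − 24 = 0
x = 4 or x = −6, giving (4, 2) and (−6, −18).
|(4, 2) − (−6, −18)| = √((10)² + (20)²) = 10√5.

10√5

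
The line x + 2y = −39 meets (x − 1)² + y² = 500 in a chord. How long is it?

12√5

The distance from (1, 0) to the line is 40/√5, and r² = 500.
Chord = 2√(r² − d²) = 2·√(180) = 12√5.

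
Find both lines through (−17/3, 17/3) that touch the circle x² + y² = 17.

4x + y = −17 and x + 4y = 17

Let a tangent through (−17/3, 17/3) have slope m. Its distance from (0, 0) must equal √17:
(17/3m − (−17/3))² = 17(m² + 1)
4m² + 17m + 4 = 0, so m = −4 or m = −1/4.
Through (−17/3, 17/3) these give 4x + y = −17 and x + 4y = 17.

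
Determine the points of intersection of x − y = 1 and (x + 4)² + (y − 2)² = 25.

(−1, −2) and (0, −1)

Express y = x − 1 and substitute into the circle:
2x² + 2x = 0  ⟹  x² + x = 0
x = 0 or x = −1, giving (0, −1) and (−1, −2).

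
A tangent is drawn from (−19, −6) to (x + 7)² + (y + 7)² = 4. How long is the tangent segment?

√141

With centre O = (−7, −7), |OP|² = 145 and r² = 4.
Power of the point: PT² = |PO|² − r² = 141, so PT = √141.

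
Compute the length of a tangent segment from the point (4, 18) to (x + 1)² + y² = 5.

2√86

With centre O = (−1, 0), |OP|² = 349 and r² = 5.
The tangent meets the radius at right angles, so tangent² = |PO|² − r² = 349 − 5 = 344.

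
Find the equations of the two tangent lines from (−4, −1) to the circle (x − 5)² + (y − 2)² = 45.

2x − y = −7 and x + 2y = −6

Let a tangent through (−4, −1) have slope m. Its distance from (5, 2) must equal 3√5:
[m·(9) − (3)]² = 45(m² + 1)
2m² − 3m − 2 = 0, so m = 2 or m = −1/2.
Through (−4, −1) these give 2x − y = −7 and x + 2y = −6.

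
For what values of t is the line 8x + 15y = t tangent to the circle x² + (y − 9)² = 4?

The line touches the circle iff its distance from (0, 9) is 2:
|8·0 + 15·9 − t| / √289 = 2
|t − (135)| = 2·17, so t = 169 or t = 101.

t = 101 or t = 169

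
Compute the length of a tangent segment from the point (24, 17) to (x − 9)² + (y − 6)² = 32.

√314

With centre O = (9, 6), |OP|² = 346 and r² = 32.
The tangent meets the radius at right angles, so tangent² = |PO|² − r² = 346 − 32 = 314.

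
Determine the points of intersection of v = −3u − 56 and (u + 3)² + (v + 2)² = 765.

Substitute v = −3u − 56:
10u² + 330u + 2160 = 0  ⟹  u² + 33u + 216 = 0
u = −9 or u = −24, giving (−9, −29) and (−24, 16).

(−24, 16) and (−9, −29)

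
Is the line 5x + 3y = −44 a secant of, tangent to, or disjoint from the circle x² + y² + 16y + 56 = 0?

d² = (5·0 + 3·(−8) − (−44))²/34 = 200/17; r² = 8.
Since d² > r², the line lies outside the circle.

disjoint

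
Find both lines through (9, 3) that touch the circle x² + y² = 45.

Write the tangent as mx − y + (3 − m·(9)) = 0 and set its distance from the centre to 3√5:
[m·(−9) − (−3)]² = 45(m² + 1)
2m² − 3m − 2 = 0, so m = 2 or m = −1/2.
With m = 2: 2x − y = 15. With m = −1/2: x + 2y = 15.

2x − y = 15 and x + 2y = 15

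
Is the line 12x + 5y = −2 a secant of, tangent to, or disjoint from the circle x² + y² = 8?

d² = (12·0 + 5·0 − (−2))²/169 = 4/169; r² = 8.
Since d² < r², the line cuts the circle twice.

secant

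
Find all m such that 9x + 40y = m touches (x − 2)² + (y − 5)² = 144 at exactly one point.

m = −274 or m = 710

Tangency holds when the distance from the centre (2, 5) to the line equals the radius 12:
|9·2 + 40·5 − m| / √1681 = 12
|m − (218)| = 12·41, so m = 710 or m = −274.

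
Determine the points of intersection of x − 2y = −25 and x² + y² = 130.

(−7, 9) and (−3, 11)

Express y = (25 + x)/2 and substitute into the circle:
5x² + 50x + 105 = 0  ⟹  x² + 10x + 21 = 0
x = −3 or x = −7, giving (−3, 11) and (−7, 9).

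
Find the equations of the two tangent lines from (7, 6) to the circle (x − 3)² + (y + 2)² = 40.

3x + y = 27 and x − 3y = −11

Write the tangent as mx − y + (6 − m·(7)) = 0 and set its distance from the centre to 2√10:
(−4m − (−8))² = 40(m² + 1)
3m² + 8m − 3 = 0, so m = −3 or m = 1/3.
Through (7, 6) these give 3x + y = 27 and x − 3y = −11.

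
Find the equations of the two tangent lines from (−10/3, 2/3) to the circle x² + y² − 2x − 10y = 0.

5x + y = −16 and x + 5y = 0

A line y − (2/3) = m(x − (−10/3)) is tangent when its distance from (1, 5) is √26:
(13/3m − (13/3))² = 26(m² + 1)
5m² + 26m + 5 = 0, so m = −5 or m = −1/5.
Through (−10/3, 2/3) these give 5x + y = −16 and x + 5y = 0.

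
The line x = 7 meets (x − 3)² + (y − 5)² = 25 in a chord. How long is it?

The line gives x = 7. Substituting into the circle:
y² − 10y + 16 = 0
y = 8 or y = 2, giving (7, 8) and (7, 2).
Chord length = distance between (7, 8) and (7, 2) = √36 = 6.

6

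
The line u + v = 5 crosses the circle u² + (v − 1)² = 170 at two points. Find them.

(−7, 12) and (11, −6)

Express v = −u + 5 and substitute into the circle:
2u² − 8u − 154 = 0  ⟹  u² − 4u − 77 = 0
u = 11 or u = −7, giving (11, −6) and (−7, 12).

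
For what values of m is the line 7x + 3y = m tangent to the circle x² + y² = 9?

The line touches the circle iff its distance from (0, 0) is 3:
|7·0 + 3·0 − m| / √58 = 3
|m| = 3√58.

m = ±3√58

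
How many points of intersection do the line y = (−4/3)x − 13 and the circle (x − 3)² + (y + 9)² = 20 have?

0

d² = (4·3 + 3·(−9) − (−39))²/25 = 576/25; r² = 20.
Since d² > r², the line lies outside the circle.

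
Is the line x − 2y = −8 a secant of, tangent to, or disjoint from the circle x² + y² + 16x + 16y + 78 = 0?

Centre (−8, −8), r² = 50. Distance² from centre to line = (16)²/5 = 256/5.
Since d² > r², the line lies outside the circle.

disjoint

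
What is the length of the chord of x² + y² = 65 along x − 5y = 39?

√26

Substitute y = (−39 + x)/5:
26x² − 78x − 104 = 0  ⟹  x² − 3x − 4 = 0
x = 4 or x = −1, giving (4, −7) and (−1, −8).
Chord length = distance between (4, −7) and (−1, −8) = √26 = √26.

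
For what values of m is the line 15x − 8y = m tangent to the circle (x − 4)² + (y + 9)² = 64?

The line touches the circle iff its distance from (4, −9) is 8:
|15·4 − 8·(−9) − m| / √289 = 8
|m − (132)| = 8·17, so m = 268 or m = −4.

m = −4 or m = 268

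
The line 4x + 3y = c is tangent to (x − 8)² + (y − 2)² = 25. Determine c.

c = 13 or c = 63

Tangency holds when the distance from the centre (8, 2) to the line equals the radius 5:
|4·8 + 3·2 − c| / √25 = 5
|c − (38)| = 5·5, so c = 63 or c = 13.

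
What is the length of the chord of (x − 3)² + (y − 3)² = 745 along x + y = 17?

37√2

Substitute y = −x + 17:
2x² − 34x − 540 = 0  ⟹  x² − 17x − 270 = 0
x = 27 or x = −10, giving (27, −10) and (−10, 27).
|(27, −10) − (−10, 27)| = √((37)² + (−37)²) = 37√2.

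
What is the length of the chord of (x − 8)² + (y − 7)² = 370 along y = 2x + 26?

10√5

Centre (8, 7), r² = 370. Perpendicular distance d from centre to line = |35| / √5 = 35/√5.
Half the chord is √(r² − d²) = √(125), so the full chord is 10√5.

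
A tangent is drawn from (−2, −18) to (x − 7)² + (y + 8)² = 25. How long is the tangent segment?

2√39

With centre O = (7, −8), |OP|² = 181 and r² = 25.
Power of the point: PT² = |PO|² − r² = 156, so PT = 2√39.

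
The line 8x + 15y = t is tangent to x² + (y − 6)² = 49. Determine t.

t = −29 or t = 209

For a tangent, require d(centre, line) = r = 7.
|8·0 + 15·6 − t| / √289 = 7
|t − (90)| = 7·17, so t = 209 or t = −29.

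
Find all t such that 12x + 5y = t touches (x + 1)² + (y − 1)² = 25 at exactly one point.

t = −72 or t = 58

The line touches the circle iff its distance from (−1, 1) is 5:
|12·(−1) + 5·1 − t| / √169 = 5
|t − (−7)| = 5·13, so t = 58 or t = −72.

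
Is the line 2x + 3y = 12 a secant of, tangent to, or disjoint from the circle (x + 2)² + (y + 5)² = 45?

Substituting the line into the circle gives 13x² − 72x + 360 = 0.
Δ = 5184 − 18720 = −13536.
No real roots: the line does not meet the circle.

disjoint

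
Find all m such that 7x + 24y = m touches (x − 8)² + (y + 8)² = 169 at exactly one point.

For a tangent, require d(centre, line) = r = 13.
|7·8 + 24·(−8) − m| / √625 = 13
|m − (−136)| = 13·25, so m = 189 or m = −461.

m = −461 or m = 189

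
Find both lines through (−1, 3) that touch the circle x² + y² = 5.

2x − y = −5 and x + 2y = 5

A line y − (3) = m(x − (−1)) is tangent when its distance from (0, 0) is √5:
[m·(1) − (−3)]² = 5(m² + 1)
2m² − 3m − 2 = 0, so m = 2 or m = −1/2.
With m = 2: 2x − y = −5. With m = −1/2: x + 2y = 5.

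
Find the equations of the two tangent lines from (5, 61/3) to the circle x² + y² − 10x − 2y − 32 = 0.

7x + 3y = 96 and 7x − 3y = −26

A line y − (61/3) = m(x − (5)) is tangent when its distance from (5, 1) is √58:
[m·(0) − (−58/3)]² = 58(m² + 1)
9m² − 49 = 0, so m = −7/3 or m = 7/3.
With m = −7/3: 7x + 3y = 96. With m = 7/3: 7x − 3y = −26.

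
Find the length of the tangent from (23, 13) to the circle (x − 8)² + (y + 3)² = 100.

√381

With centre O = (8, −3), |OP|² = 481 and r² = 100.
The tangent meets the radius at right angles, so tangent² = |PO|² − r² = 481 − 100 = 381.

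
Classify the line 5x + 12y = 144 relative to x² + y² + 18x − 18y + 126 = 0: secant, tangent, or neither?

Substituting the line into the circle gives 169x² + 2232x + 7776 = 0.
Δ = 4981824 − 5256576 = −274752.
No real roots: the line does not meet the circle.

neither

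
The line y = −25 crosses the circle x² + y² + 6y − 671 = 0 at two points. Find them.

(−14, −25) and (14, −25)

Substitute y = −25:
x² − 196 = 0
x = 14 or x = −14, giving (14, −25) and (−14, −25).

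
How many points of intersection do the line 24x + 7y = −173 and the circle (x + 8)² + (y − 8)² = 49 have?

2

d² = (24·(−8) + 7·8 − (−173))²/625 = 1369/625; r² = 49.
Since d² < r², the line cuts the circle twice.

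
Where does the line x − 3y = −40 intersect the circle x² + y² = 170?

(−7, 11) and (−1, 13)

Substitute y = (40 + x)/3:
10x² + 80x + 70 = 0  ⟹  x² + 8x + 7 = 0
x = −1 or x = −7, giving (−1, 13) and (−7, 11).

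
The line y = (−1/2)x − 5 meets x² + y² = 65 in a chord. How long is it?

6√5

From the line, y = (−10 − x)/2. Substituting:
5x² + 20x − 160 = 0  ⟹  x² + 4x − 32 = 0
x = 4 or x = −8, giving (4, −7) and (−8, −1).
|(4, −7) − (−8, −1)| = √((12)² + (−6)²) = 6√5.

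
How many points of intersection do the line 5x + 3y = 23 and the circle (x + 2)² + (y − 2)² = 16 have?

d² = (5·(−2) + 3·2 − (23))²/34 = 729/34; r² = 16.
Since d² > r², the line lies outside the circle.

0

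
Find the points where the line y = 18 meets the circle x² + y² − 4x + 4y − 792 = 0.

(−18, 18) and (22, 18)

Express y = 18 and substitute into the circle:
x² − 4x − 396 = 0
x = 22 or x = −18, giving (22, 18) and (−18, 18).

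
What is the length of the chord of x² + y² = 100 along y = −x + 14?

2√2

The distance from (0, 0) to the line is 14/√2, and r² = 100.
Half the chord is √(r² − d²) = √(2), so the full chord is 2√2.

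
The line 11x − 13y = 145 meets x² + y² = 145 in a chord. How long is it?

Express y = (−145 + 11x)/13 and substitute into the circle:
290x² − 3190x − 3480 = 0  ⟹  x² − 11x − 12 = 0
x = 12 or x = −1, giving (12, −1) and (−1, −12).
|(12, −1) − (−1, −12)| = √((13)² + (11)²) = √290.

√290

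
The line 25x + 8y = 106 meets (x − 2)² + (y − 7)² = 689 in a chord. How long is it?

The distance from (2, 7) to the line is 0/√689, and r² = 689.
Half the chord is √(r² − d²) = √(689), so the full chord is 2√689.

2√689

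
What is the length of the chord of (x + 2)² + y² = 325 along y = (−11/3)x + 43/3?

3√130

The distance from (−2, 0) to the line is 65/√130, and r² = 325.
Half the chord is √(r² − d²) = √(585/2), so the full chord is 3√130.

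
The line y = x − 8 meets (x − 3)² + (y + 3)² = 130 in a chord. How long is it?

16√2

Express y = x − 8 and substitute into the circle:
2x² − 16x − 96 = 0  ⟹  x² − 8x − 48 = 0
x = 12 or x = −4, giving (12, 4) and (−4, −12).
Chord length = distance between (12, 4) and (−4, −12) = √512 = 16√2.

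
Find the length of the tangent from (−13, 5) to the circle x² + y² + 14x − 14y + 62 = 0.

2

Centre (−7, 7), r² = 36. |PO|² = (−6)² + (−2)² = 40.
By the tangent–radius right angle, tangent length = √(|PO|² − r²) = √4 = 2.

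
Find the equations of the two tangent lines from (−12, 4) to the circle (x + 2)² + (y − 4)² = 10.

Let a tangent through (−12, 4) have slope m. Its distance from (−2, 4) must equal √10:
[m·(10) − (0)]² = 10(m² + 1)
9m² − 1 = 0, so m = 1/3 or m = −1/3.
Through (−12, 4) these give x − 3y = −24 and x + 3y = 0.

x − 3y = −24 and x + 3y = 0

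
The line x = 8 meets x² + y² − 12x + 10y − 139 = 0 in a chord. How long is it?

The line gives x = 8. Substituting into the circle:
y² + 10y − 171 = 0
y = 9 or y = −19, giving (8, 9) and (8, −19).
|(8, 9) − (8, −19)| = √((0)² + (28)²) = 28.

28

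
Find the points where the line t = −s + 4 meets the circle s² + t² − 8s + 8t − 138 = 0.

Express t = −s + 4 and substitute into the circle:
2s² − 24s − 90 = 0  ⟹  s² − 12s − 45 = 0
s = 15 or s = −3, giving (15, −11) and (−3, 7).

(−3, 7) and (15, −11)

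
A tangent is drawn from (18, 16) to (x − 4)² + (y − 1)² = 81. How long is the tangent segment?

2√85

With centre O = (4, 1), |OP|² = 421 and r² = 81.
The tangent meets the radius at right angles, so tangent² = |PO|² − r² = 421 − 81 = 340.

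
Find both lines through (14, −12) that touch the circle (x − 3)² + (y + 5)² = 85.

A line y − (−12) = m(x − (14)) is tangent when its distance from (3, −5) is √85:
[m·(−11) − (7)]² = 85(m² + 1)
18m² + 77m − 18 = 0, so m = 2/9 or m = −9/2.
Through (14, −12) these give 2x − 9y = 136 and 9x + 2y = 102.

2x − 9y = 136 and 9x + 2y = 102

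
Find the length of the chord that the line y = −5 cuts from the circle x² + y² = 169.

Express y = −5 and substitute into the circle:
x² − 144 = 0
x = 12 or x = −12, giving (12, −5) and (−12, −5).
Chord length = distance between (12, −5) and (−12, −5) = √576 = 24.

24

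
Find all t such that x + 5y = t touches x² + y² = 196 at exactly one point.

t = ±14√26

The line touches the circle iff its distance from (0, 0) is 14:
|1·0 + 5·0 − t| / √26 = 14
|t| = 14√26.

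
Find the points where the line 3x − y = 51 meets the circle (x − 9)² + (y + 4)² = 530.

Substitute y = 3x − 51:
10x² − 300x + 1760 = 0  ⟹  x² − 30x + 176 = 0
x = 22 or x = 8, giving (22, 15) and (8, −27).

(8, −27) and (22, 15)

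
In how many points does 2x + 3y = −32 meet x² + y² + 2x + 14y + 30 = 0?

Substituting the line into the circle gives 13x² + 62x − 50 = 0.
Δ = 3844 − (−2600) = 6444.
Two real roots: the line is a secant.

2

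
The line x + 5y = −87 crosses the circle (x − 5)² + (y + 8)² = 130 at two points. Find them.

Substitute y = (−87 − x)/5:
26x² − 156x − 416 = 0  ⟹  x² − 6x − 16 = 0
x = 8 or x = −2, giving (8, −19) and (−2, −17).

(−2, −17) and (8, −19)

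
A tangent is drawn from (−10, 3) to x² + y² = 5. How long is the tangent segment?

Centre (0, 0), r² = 5. |PO|² = (−10)² + (3)² = 109.
The tangent meets the radius at right angles, so tangent² = |PO|² − r² = 109 − 5 = 104.

2√26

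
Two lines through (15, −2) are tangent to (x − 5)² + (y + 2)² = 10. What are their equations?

x + 3y = 9 and x − 3y = 21

A line y − (−2) = m(x − (15)) is tangent when its distance from (5, −2) is √10:
[m·(−10) − (0)]² = 10(m² + 1)
9m² − 1 = 0, so m = −1/3 or m = 1/3.
With m = −1/3: x + 3y = 9. With m = 1/3: x − 3y = 21.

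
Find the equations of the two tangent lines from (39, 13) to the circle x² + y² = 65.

x − 8y = −65 and 4x − 7y = 65

A line y − (13) = m(x − (39)) is tangent when its distance from (0, 0) is √65:
[m·(−39) − (−13)]² = 65(m² + 1)
56m² − 39m + 4 = 0, so m = 1/8 or m = 4/7.
With m = 1/8: x − 8y = −65. With m = 4/7: 4x − 7y = 65.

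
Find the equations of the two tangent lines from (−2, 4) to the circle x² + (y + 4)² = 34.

3x + 5y = 14 and 5x − 3y = −22

A line y − (4) = m(x − (−2)) is tangent when its distance from (0, −4) is √34:
[m·(2) − (−8)]² = 34(m² + 1)
15m² − 16m − 15 = 0, so m = −3/5 or m = 5/3.
Through (−2, 4) these give 3x + 5y = 14 and 5x − 3y = −22.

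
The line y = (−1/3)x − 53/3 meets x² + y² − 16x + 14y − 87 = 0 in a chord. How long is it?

4√10

The distance from (8, −7) to the line is 40/√10, and r² = 200.
Chord = 2√(r² − d²) = 2·√(40) = 4√10.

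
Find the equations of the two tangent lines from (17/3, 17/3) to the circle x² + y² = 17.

4x − y = 17 and x − 4y = −17

A line y − (17/3) = m(x − (17/3)) is tangent when its distance from (0, 0) is √17:
(−17/3m − (−17/3))² = 17(m² + 1)
4m² − 17m + 4 = 0, so m = 4 or m = 1/4.
Through (17/3, 17/3) these give 4x − y = 17 and x − 4y = −17.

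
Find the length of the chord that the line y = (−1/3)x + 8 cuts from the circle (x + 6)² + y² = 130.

The distance from (−6, 0) to the line is 30/√10, and r² = 130.
Chord = 2√(r² − d²) = 2·√(40) = 4√10.

4√10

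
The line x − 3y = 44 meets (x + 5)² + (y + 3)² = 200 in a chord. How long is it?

4√10

Express y = (−44 + x)/3 and substitute into the circle:
10x² + 20x − 350 = 0  ⟹  x² + 2x − 35 = 0
x = 5 or x = −7, giving (5, −13) and (−7, −17).
Chord length = distance between (5, −13) and (−7, −17) = √160 = 4√10.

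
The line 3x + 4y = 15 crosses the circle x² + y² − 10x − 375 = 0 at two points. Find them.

Express y = (15 − 3x)/4 and substitute into the circle:
25x² − 250x − 5775 = 0  ⟹  x² − 10x − 231 = 0
x = 21 or x = −11, giving (21, −12) and (−11, 12).

(−11, 12) and (21, −12)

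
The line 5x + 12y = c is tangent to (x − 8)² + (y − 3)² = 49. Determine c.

c = −15 or c = 167

The line touches the circle iff its distance from (8, 3) is 7:
|5·8 + 12·3 − c| / √169 = 7
|c − (76)| = 7·13, so c = 167 or c = −15.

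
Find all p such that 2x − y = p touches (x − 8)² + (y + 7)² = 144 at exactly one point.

p = 23 ± 12√5

The line touches the circle iff its distance from (8, −7) is 12:
|2·8 − 1·(−7) − p| / √5 = 12
|p − (23)| = 12√5.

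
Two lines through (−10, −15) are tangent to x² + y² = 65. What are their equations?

4x − 7y = 65 and 8x − y = −65

Let a tangent through (−10, −15) have slope m. Its distance from (0, 0) must equal √65:
[m·(10) − (15)]² = 65(m² + 1)
7m² − 60m + 32 = 0, so m = 4/7 or m = 8.
Through (−10, −15) these give 4x − 7y = 65 and 8x − y = −65.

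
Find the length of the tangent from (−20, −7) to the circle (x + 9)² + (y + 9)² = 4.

11

The centre is (−9, −9) and r = 2. The square of the distance from P to the centre is 121 + 4 = 125.
By the tangent–radius right angle, tangent length = √(|PO|² − r²) = √121 = 11.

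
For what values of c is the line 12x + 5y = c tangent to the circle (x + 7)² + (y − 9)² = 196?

c = −221 or c = 143

Tangency holds when the distance from the centre (−7, 9) to the line equals the radius 14:
|12·(−7) + 5·9 − c| / √169 = 14
|c − (−39)| = 14·13, so c = 143 or c = −221.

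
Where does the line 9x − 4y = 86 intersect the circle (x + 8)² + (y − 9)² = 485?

(6, −8) and (14, 10)

Express y = (−86 + 9x)/4 and substitute into the circle:
97x² − 1940x + 8148 = 0  ⟹  x² − 20x + 84 = 0
x = 14 or x = 6, giving (14, 10) and (6, −8).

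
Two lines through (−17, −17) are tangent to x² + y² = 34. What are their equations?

5x − 3y = −34 and 3x − 5y = 34

Write the tangent as mx − y + (−17 − m·(−17)) = 0 and set its distance from the centre to √34:
(17m − (17))² = 34(m² + 1)
15m² − 34m + 15 = 0, so m = 5/3 or m = 3/5.
With m = 5/3: 5x − 3y = −34. With m = 3/5: 3x − 5y = 34.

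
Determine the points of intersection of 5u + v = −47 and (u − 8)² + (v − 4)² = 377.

(−11, 8) and (−8, −7)

From the line, v = −5u − 47. Substituting:
26u² + 494u + 2288 = 0  ⟹  u² + 19u + 88 = 0
u = −8 or u = −11, giving (−8, −7) and (−11, 8).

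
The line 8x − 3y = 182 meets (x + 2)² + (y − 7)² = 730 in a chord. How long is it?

2√73

Express y = (−182 + 8x)/3 and substitute into the circle:
73x² − 3212x + 34675 = 0  ⟹  x² − 44x + 475 = 0
x = 25 or x = 19, giving (25, 6) and (19, −10).
|(25, 6) − (19, −10)| = √((6)² + (16)²) = 2√73.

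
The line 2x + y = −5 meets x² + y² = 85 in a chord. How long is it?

Substitute y = −2x − 5:
5x² + 20x − 60 = 0  ⟹  x² + 4x − 12 = 0
x = 2 or x = −6, giving (2, −9) and (−6, 7).
Chord length = distance between (2, −9) and (−6, 7) = √320 = 8√5.

8√5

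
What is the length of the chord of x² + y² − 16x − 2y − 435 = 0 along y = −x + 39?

Centre (8, 1), r² = 500. Perpendicular distance d from centre to line = |−30| / √2 = 30/√2.
Half the chord is √(r² − d²) = √(50), so the full chord is 10√2.

10√2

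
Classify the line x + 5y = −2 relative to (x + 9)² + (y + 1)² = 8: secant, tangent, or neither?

secant

Substituting the line into the circle gives 26x² + 444x + 1834 = 0.
Δ = 197136 − 190736 = 6400.
Two real roots: the line is a secant.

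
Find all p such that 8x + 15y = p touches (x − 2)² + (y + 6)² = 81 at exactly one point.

Tangency holds when the distance from the centre (2, −6) to the line equals the radius 9:
|8·2 + 15·(−6) − p| / √289 = 9
|p − (−74)| = 9·17, so p = 79 or p = −227.

p = −227 or p = 79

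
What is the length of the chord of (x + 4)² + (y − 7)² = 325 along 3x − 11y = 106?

The distance from (−4, 7) to the line is 195/√130, and r² = 325.
Chord = 2√(r² − d²) = 2·√(65/2) = √130.

√130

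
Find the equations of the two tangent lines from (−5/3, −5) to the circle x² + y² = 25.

Write the tangent as mx − y + (−5 − m·(−5/3)) = 0 and set its distance from the centre to 5:
(5/3m − (5))² = 25(m² + 1)
4m² + 3m = 0, so m = 0 or m = −3/4.
Through (−5/3, −5) these give y = −5 and 3x + 4y = −25.

y = −5 and 3x + 4y = −25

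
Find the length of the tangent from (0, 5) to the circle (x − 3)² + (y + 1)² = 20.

5

With centre O = (3, −1), |OP|² = 45 and r² = 20.
Power of the point: PT² = |PO|² − r² = 25, so PT = 5.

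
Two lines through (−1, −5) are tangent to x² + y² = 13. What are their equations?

Write the tangent as mx − y + (−5 − m·(−1)) = 0 and set its distance from the centre to √13:
[m·(1) − (5)]² = 13(m² + 1)
6m² + 5m − 6 = 0, so m = −3/2 or m = 2/3.
Through (−1, −5) these give 3x + 2y = −13 and 2x − 3y = 13.

3x + 2y = −13 and 2x − 3y = 13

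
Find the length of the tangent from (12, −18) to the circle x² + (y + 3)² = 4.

The centre is (0, −3) and r = 2. The square of the distance from P to the centre is 144 + 225 = 369.
By the tangent–radius right angle, tangent length = √(|PO|² − r²) = √365.

√365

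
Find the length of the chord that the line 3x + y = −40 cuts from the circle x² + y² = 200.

4√10

The distance from (0, 0) to the line is 40/√10, and r² = 200.
Chord = 2√(r² − d²) = 2·√(40) = 4√10.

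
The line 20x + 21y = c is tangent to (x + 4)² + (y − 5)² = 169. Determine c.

Tangency holds when the distance from the centre (−4, 5) to the line equals the radius 13:
|20·(−4) + 21·5 − c| / √841 = 13
|c − (25)| = 13·29, so c = 402 or c = −352.

c = −352 or c = 402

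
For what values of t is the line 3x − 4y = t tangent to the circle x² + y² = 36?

t = −30 or t = 30

For a tangent, require d(centre, line) = r = 6.
|3·0 − 4·0 − t| / √25 = 6
|t| = 6·5, so t = 30 or t = −30.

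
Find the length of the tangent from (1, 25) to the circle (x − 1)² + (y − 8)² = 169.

2√30

With centre O = (1, 8), |OP|² = 289 and r² = 169.
By the tangent–radius right angle, tangent length = √(|PO|² − r²) = √120 = 2√30.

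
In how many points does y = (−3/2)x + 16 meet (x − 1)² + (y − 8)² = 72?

Substituting the line into the circle gives 13x² − 104x − 28 = 0.
Discriminant = (−104)² − 4·13·(−28) = 12272 > 0.
Two real roots: the line is a secant.

2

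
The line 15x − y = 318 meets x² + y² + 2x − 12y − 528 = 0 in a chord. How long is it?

Centre (−1, 6), r² = 565. Perpendicular distance d from centre to line = |−339| / √226 = 339/√226.
Chord = 2√(r² − d²) = 2·√(113/2) = √226.

√226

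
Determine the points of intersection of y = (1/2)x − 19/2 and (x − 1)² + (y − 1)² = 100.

(1, −9) and (9, −5)

Express y = (−19 + x)/2 and substitute into the circle:
5x² − 50x + 45 = 0  ⟹  x² − 10x + 9 = 0
x = 9 or x = 1, giving (9, −5) and (1, −9).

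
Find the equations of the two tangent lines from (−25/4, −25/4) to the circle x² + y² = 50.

x + 7y = −50 and 7x + y = −50

A line y − (−25/4) = m(x − (−25/4)) is tangent when its distance from (0, 0) is 5√2:
(25/4m − (25/4))² = 50(m² + 1)
7m² + 50m + 7 = 0, so m = −1/7 or m = −7.
Through (−25/4, −25/4) these give x + 7y = −50 and 7x + y = −50.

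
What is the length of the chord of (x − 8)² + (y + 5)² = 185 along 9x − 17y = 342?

√370

From the line, y = (−342 + 9x)/17. Substituting:
370x² − 9250x + 31080 = 0  ⟹  x² − 25x + 84 = 0
x = 21 or x = 4, giving (21, −9) and (4, −18).
|(21, −9) − (4, −18)| = √((17)² + (9)²) = √370.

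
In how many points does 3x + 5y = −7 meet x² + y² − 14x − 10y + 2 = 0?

Substituting the line into the circle gives 34x² − 158x + 449 = 0.
Discriminant = (−158)² − 4·34·(449) = −36100 < 0.
No real roots: the line does not meet the circle.

0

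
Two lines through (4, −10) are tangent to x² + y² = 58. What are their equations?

7x − 3y = 58 and 3x + 7y = −58

Let a tangent through (4, −10) have slope m. Its distance from (0, 0) must equal √58:
(−4m − (10))² = 58(m² + 1)
21m² − 40m − 21 = 0, so m = 7/3 or m = −3/7.
With m = 7/3: 7x − 3y = 58. With m = −3/7: 3x + 7y = −58.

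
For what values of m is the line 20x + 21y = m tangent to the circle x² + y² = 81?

m = −261 or m = 261

Tangency holds when the distance from the centre (0, 0) to the line equals the radius 9:
|20·0 + 21·0 − m| / √841 = 9
|m| = 9·29, so m = 261 or m = −261.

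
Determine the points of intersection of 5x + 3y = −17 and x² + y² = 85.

Express y = (−17 − 5x)/3 and substitute into the circle:
34x² + 170x − 476 = 0  ⟹  x² + 5x − 14 = 0
x = 2 or x = −7, giving (2, −9) and (−7, 6).

(−7, 6) and (2, −9)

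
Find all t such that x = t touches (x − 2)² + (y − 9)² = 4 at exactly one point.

t = 0 or t = 4

The line touches the circle iff its distance from (2, 9) is 2:
|1·2 + 0·9 − t| / √1 = 2
|t − (2)| = 2, so t = 4 or t = 0.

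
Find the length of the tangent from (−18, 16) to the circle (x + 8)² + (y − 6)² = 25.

Centre (−8, 6), r² = 25. |PO|² = (−10)² + (10)² = 200.
By the tangent–radius right angle, tangent length = √(|PO|² − r²) = √175 = 5√7.

5√7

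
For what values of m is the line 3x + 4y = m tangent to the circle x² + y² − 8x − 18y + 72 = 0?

m = 23 or m = 73

The line touches the circle iff its distance from (4, 9) is 5:
|3·4 + 4·9 − m| / √25 = 5
|m − (48)| = 5·5, so m = 73 or m = 23.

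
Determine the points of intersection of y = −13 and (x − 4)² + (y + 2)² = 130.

From the line, y = −13. Substituting:
x² − 8x + 7 = 0
x = 7 or x = 1, giving (7, −13) and (1, −13).

(1, −13) and (7, −13)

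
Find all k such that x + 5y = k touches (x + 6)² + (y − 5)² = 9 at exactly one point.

k = 19 ± 3√26

For a tangent, require d(centre, line) = r = 3.
|1·(−6) + 5·5 − k| / √26 = 3
|k − (19)| = 3√26.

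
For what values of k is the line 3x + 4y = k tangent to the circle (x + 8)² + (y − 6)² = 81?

For a tangent, require d(centre, line) = r = 9.
|3·(−8) + 4·6 − k| / √25 = 9
|k| = 9·5, so k = 45 or k = −45.

k = −45 or k = 45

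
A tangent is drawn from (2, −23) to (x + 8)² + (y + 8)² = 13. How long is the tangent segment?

The centre is (−8, −8) and r = √13. The square of the distance from P to the centre is 100 + 225 = 325.
Power of the point: PT² = |PO|² − r² = 312, so PT = 2√78.

2√78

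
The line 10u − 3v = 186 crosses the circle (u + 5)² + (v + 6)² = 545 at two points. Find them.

Express v = (−186 + 10u)/3 and substitute into the circle:
109u² − 3270u + 23544 = 0  ⟹  u² − 30u + 216 = 0
u = 18 or u = 12, giving (18, −2) and (12, −22).

(12, −22) and (18, −2)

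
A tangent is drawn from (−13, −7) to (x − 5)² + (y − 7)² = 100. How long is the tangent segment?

With centre O = (5, 7), |OP|² = 520 and r² = 100.
By the tangent–radius right angle, tangent length = √(|PO|² − r²) = √420 = 2√105.

2√105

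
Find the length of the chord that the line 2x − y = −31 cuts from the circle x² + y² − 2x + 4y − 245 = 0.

2√5

The distance from (1, −2) to the line is 35/√5, and r² = 250.
Chord = 2√(r² − d²) = 2·√(5) = 2√5.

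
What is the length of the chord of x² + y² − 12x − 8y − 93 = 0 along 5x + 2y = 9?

4√29

The distance from (6, 4) to the line is 29/√29, and r² = 145.
Chord = 2√(r² − d²) = 2·√(116) = 4√29.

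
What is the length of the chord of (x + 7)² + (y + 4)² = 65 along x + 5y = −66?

√26

Centre (−7, −4), r² = 65. Perpendicular distance d from centre to line = |39| / √26 = 39/√26.
Chord = 2√(r² − d²) = 2·√(13/2) = √26.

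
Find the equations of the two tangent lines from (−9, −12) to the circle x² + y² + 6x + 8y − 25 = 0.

A line y − (−12) = m(x − (−9)) is tangent when its distance from (−3, −4) is 5√2:
(6m − (8))² = 50(m² + 1)
7m² + 48m − 7 = 0, so m = 1/7 or m = −7.
Through (−9, −12) these give x − 7y = 75 and 7x + y = −75.

x − 7y = 75 and 7x + y = −75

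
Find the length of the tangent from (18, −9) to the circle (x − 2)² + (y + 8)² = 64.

√193

Centre (2, −8), r² = 64. |PO|² = (16)² + (−1)² = 257.
The tangent meets the radius at right angles, so tangent² = |PO|² − r² = 257 − 64 = 193.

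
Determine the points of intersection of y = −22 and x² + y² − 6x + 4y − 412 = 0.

(−2, −22) and (8, −22)

From the line, y = −22. Substituting:
x² − 6x − 16 = 0
x = 8 or x = −2, giving (8, −22) and (−2, −22).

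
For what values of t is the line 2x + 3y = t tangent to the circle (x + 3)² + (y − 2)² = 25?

Tangency holds when the distance from the centre (−3, 2) to the line equals the radius 5:
|2·(−3) + 3·2 − t| / √13 = 5
|t| = 5√13.

t = ±5√13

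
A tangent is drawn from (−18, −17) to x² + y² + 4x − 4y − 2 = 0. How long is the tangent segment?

√607

Centre (−2, 2), r² = 10. |PO|² = (−16)² + (−19)² = 617.
The tangent meets the radius at right angles, so tangent² = |PO|² − r² = 617 − 10 = 607.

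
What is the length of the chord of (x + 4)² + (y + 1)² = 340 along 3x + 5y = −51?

6√34

Substitute y = (−51 − 3x)/5:
34x² + 476x − 5984 = 0  ⟹  x² + 14x − 176 = 0
x = 8 or x = −22, giving (8, −15) and (−22, 3).
Chord length = distance between (8, −15) and (−22, 3) = √1224 = 6√34.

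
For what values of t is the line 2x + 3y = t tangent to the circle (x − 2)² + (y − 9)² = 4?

t = 31 ± 2√13

The line touches the circle iff its distance from (2, 9) is 2:
|2·2 + 3·9 − t| / √13 = 2
|t − (31)| = 2√13.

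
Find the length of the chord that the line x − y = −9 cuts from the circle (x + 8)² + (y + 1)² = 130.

Centre (−8, −1), r² = 130. Perpendicular distance d from centre to line = |2| / √2 = 2/√2.
Half the chord is √(r² − d²) = √(128), so the full chord is 16√2.

16√2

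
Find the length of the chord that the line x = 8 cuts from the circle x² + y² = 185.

22

The line gives x = 8. Substituting into the circle:
y² − 121 = 0
y = 11 or y = −11, giving (8, 11) and (8, −11).
Chord length = distance between (8, 11) and (8, −11) = √484 = 22.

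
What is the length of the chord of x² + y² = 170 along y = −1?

The distance from (0, 0) to the line is 1, and r² = 170.
Half the chord is √(r² − d²) = √(169), so the full chord is 26.

26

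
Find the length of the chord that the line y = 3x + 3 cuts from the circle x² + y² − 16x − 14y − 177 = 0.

10√10

Express y = 3x + 3 and substitute into the circle:
10x² − 40x − 210 = 0  ⟹  x² − 4x − 21 = 0
x = 7 or x = −3, giving (7, 24) and (−3, −6).
Chord length = distance between (7, 24) and (−3, −6) = √1000 = 10√10.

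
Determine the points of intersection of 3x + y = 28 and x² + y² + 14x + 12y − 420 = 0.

From the line, y = −3x + 28. Substituting:
10x² − 190x + 700 = 0  ⟹  x² − 19x + 70 = 0
x = 14 or x = 5, giving (14, −14) and (5, 13).

(5, 13) and (14, −14)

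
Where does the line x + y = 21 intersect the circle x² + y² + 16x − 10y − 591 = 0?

Substitute y = −x + 21:
2x² − 16x − 360 = 0  ⟹  x² − 8x − 180 = 0
x = 18 or x = −10, giving (18, 3) and (−10, 31).

(−10, 31) and (18, 3)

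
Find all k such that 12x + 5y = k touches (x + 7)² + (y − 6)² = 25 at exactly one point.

k = −119 or k = 11

The line touches the circle iff its distance from (−7, 6) is 5:
|12·(−7) + 5·6 − k| / √169 = 5
|k − (−54)| = 5·13, so k = 11 or k = −119.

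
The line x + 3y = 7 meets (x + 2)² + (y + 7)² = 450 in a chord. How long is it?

The distance from (−2, −7) to the line is 30/√10, and r² = 450.
Half the chord is √(r² − d²) = √(360), so the full chord is 12√10.

12√10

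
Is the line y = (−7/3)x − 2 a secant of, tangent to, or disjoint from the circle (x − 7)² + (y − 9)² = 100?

disjoint

Substituting the line into the circle gives 58x² + 336x + 630 = 0.
Δ = 112896 − 146160 = −33264.
No real roots: the line does not meet the circle.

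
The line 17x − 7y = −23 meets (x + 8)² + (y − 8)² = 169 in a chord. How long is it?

Substitute y = (23 + 17x)/7:
338x² − 338x − 4056 = 0  ⟹  x² − x − 12 = 0
x = 4 or x = −3, giving (4, 13) and (−3, −4).
Chord length = distance between (4, 13) and (−3, −4) = √338 = 13√2.

13√2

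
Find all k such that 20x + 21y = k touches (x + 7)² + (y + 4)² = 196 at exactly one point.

k = −630 or k = 182

For a tangent, require d(centre, line) = r = 14.
|20·(−7) + 21·(−4) − k| / √841 = 14
|k − (−224)| = 14·29, so k = 182 or k = −630.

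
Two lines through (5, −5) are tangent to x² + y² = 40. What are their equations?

3x − y = 20 and x − 3y = 20

A line y − (−5) = m(x − (5)) is tangent when its distance from (0, 0) is 2√10:
(−5m − (5))² = 40(m² + 1)
3m² − 10m + 3 = 0, so m = 3 or m = 1/3.
Through (5, −5) these give 3x − y = 20 and x − 3y = 20.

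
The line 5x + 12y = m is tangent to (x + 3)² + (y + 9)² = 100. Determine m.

The line touches the circle iff its distance from (−3, −9) is 10:
|5·(−3) + 12·(−9) − m| / √169 = 10
|m − (−123)| = 10·13, so m = 7 or m = −253.

m = −253 or m = 7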